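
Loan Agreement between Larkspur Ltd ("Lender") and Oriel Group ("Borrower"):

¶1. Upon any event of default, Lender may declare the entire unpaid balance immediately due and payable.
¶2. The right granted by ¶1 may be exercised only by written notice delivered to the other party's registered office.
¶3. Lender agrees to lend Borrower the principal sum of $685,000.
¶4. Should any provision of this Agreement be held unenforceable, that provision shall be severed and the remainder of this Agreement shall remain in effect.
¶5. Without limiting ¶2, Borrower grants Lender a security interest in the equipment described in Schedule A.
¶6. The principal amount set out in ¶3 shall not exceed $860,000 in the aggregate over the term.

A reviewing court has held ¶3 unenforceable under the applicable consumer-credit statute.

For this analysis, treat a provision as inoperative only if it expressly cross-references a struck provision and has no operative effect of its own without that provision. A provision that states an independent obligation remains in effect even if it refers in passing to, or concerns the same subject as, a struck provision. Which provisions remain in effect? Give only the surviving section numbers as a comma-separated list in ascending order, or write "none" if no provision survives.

¶3 is struck. ¶6 does nothing except set the aggregate cap on the principal amount by reference to ¶3; with ¶3 gone it has no independent effect and is inoperative. ¶4 is a severability clause and preserves every provision that can still be given independent effect. That leaves ¶1, ¶2, ¶4, and ¶5 in effect.

1, 2, 4, 5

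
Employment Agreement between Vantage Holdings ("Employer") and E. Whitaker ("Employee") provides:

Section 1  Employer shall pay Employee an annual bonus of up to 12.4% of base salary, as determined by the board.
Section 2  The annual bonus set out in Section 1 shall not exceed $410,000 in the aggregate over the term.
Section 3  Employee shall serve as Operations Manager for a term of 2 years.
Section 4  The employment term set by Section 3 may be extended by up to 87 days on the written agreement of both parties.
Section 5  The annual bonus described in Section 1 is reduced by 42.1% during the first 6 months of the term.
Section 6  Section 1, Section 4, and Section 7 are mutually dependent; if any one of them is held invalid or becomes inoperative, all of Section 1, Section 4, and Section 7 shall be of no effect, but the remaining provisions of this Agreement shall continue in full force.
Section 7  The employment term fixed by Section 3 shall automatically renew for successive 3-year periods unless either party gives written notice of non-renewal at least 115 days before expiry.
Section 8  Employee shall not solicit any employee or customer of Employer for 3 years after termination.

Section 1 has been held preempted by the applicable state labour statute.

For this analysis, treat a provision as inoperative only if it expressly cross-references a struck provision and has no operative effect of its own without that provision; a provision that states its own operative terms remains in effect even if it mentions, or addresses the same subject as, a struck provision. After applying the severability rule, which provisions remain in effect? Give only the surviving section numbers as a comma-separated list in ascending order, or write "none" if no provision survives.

Section 1 is struck. Section 2 operates only by reference to Section 1, so it falls with Section 1. Section 5 operates only by reference to Section 1, so it falls with Section 1. Section 6 declares Section 1, Section 4, and Section 7 mutually dependent; since one of them has fallen, all of them are of no effect. That brings down Section 4 and Section 7 as well. The remainder continues in force under Section 6. That leaves Section 3, Section 6, and Section 8 in effect.

3, 6, 8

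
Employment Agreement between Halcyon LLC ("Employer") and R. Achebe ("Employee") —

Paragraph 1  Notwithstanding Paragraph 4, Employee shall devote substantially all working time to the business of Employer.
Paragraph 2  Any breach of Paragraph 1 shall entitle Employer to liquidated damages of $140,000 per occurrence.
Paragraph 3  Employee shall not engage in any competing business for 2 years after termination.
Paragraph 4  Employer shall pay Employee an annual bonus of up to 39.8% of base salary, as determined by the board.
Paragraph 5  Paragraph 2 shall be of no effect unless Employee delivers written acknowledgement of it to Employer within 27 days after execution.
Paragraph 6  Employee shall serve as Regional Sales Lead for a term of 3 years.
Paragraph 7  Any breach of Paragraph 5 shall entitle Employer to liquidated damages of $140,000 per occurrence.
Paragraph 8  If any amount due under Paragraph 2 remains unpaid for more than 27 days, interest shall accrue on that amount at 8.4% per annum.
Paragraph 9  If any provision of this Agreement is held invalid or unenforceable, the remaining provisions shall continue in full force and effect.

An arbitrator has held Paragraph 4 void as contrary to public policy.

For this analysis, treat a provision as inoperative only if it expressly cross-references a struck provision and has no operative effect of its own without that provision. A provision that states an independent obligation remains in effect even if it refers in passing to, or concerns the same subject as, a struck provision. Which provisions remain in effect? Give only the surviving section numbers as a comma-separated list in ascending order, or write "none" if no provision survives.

Paragraph 4 is struck. Although Paragraph 1 refers to Paragraph 4, its operative terms do not depend on Paragraph 4, so it remains in effect. No other provision's operative terms depend on Paragraph 4. Under the severability clause in Paragraph 9, the remaining provisions continue in force. Paragraph 1, Paragraph 2, Paragraph 3, Paragraph 5, Paragraph 6, Paragraph 7, Paragraph 8, and Paragraph 9 remain in effect.

1, 2, 3, 5, 6, 7, 8, 9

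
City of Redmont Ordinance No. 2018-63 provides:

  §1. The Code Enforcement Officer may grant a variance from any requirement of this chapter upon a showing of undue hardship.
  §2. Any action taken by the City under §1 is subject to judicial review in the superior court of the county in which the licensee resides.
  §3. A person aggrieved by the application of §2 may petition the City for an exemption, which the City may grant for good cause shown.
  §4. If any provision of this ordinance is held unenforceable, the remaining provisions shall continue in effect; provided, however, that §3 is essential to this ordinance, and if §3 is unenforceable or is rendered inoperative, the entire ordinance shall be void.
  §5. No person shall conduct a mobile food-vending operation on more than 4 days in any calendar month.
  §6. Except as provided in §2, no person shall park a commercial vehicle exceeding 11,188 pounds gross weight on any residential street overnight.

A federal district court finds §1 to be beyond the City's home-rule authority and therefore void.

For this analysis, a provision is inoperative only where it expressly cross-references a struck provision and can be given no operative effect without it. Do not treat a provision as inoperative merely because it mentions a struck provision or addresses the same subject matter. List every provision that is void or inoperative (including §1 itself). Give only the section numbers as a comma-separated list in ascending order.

§1 is struck. §2 merely fixes the judicial-review right for §1; with §1 gone it has nothing to operate on and falls away. §3 merely fixes the exemption procedure for §2; with §2 gone it has nothing to operate on and falls away. §4 makes §3 an essential term, and §3 has been rendered inoperative by the cascade; under §4, the entire ordinance is therefore void. No provision of the ordinance survives.

1, 2, 3, 4, 5, 6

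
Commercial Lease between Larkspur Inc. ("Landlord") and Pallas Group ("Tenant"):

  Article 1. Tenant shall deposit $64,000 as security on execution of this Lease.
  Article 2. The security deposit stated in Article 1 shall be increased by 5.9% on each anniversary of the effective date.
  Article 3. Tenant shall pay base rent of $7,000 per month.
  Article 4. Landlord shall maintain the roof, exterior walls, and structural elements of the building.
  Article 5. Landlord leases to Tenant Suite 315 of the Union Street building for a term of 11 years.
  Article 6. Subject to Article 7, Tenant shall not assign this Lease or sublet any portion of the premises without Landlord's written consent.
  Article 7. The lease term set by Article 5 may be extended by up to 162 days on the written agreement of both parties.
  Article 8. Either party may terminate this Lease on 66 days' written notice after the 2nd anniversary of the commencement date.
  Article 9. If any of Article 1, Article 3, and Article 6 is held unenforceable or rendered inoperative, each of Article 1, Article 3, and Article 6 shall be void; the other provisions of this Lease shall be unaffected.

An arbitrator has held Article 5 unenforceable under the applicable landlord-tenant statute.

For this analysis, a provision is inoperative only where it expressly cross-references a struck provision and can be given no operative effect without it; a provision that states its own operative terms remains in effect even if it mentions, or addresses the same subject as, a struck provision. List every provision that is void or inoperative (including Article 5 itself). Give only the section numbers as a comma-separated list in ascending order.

5, 7

Article 5 is struck. Article 7 has no operative effect of its own apart from Article 5 and is therefore inoperative. Although Article 6 refers to Article 7, its operative terms do not depend on Article 7, so it remains in effect. Article 9 ties Article 1, Article 3, and Article 6 together, but none of those is affected here; the remaining provisions continue in force under Article 9. Article 1, Article 2, Article 3, Article 4, Article 6, Article 8, and Article 9 remain in effect.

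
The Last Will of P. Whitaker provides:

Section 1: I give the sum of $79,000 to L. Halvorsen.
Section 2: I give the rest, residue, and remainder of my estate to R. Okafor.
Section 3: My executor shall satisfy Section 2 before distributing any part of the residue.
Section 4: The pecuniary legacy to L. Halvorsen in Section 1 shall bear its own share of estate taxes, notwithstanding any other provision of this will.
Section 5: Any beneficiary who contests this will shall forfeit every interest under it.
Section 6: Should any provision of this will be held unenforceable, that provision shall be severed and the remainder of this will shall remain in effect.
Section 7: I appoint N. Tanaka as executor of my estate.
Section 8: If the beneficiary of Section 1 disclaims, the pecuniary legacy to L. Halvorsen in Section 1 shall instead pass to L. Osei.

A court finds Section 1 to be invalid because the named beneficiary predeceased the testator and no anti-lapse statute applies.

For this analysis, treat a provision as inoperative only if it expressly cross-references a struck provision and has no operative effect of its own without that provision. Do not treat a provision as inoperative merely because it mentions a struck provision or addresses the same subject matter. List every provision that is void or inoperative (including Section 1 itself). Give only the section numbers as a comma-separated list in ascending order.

1, 4, 8

Section 1 is struck. Section 4 operates only by reference to Section 1, so it falls with Section 1. The only function of Section 8 is the alternative disposition for Section 1, so it cannot stand once Section 1 is removed. Under the severability clause in Section 6, the remaining provisions continue in force. Section 2, Section 3, Section 5, Section 6, and Section 7 remain in effect.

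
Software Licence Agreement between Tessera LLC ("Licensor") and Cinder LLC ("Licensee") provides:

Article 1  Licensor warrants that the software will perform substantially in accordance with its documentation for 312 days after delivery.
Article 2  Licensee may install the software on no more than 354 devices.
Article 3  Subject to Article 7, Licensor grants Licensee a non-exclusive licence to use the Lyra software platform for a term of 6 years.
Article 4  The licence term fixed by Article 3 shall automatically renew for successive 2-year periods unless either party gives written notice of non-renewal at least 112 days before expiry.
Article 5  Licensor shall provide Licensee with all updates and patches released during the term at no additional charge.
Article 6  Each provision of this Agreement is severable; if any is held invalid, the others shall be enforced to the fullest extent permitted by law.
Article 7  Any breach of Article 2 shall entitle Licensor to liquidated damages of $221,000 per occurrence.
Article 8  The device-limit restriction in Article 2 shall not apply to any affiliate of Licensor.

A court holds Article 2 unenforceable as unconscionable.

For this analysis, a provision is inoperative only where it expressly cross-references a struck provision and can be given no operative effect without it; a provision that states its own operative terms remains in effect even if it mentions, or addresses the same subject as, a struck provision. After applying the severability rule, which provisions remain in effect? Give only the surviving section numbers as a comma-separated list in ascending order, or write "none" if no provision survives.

1, 3, 4, 5, 6

Article 2 is struck. Article 7 has no operative effect of its own apart from Article 2 and is therefore inoperative. Article 8 has no operative effect of its own apart from Article 2 and is therefore inoperative. Although Article 3 refers to Article 7, its operative terms do not depend on Article 7, so it remains in effect. Under the severability clause in Article 6, the remaining provisions continue in force. Article 1, Article 3, Article 4, Article 5, and Article 6 remain in effect.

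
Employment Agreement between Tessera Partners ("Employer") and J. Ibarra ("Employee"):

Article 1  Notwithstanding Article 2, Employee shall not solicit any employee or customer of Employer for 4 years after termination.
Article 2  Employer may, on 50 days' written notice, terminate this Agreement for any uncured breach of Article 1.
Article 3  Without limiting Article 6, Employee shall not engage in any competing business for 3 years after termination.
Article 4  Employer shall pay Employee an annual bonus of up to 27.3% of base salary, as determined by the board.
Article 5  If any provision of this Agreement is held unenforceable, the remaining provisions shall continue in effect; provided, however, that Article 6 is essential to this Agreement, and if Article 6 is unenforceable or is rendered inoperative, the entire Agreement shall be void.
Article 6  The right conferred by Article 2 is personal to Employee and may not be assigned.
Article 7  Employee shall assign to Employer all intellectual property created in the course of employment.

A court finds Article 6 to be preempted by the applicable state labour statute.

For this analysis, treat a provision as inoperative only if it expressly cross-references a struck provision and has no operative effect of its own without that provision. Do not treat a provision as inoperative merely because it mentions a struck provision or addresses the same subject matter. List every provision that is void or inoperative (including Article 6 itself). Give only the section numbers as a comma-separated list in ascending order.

Article 6 is struck. No other provision's operative terms depend on Article 6. Article 5 makes Article 6 an essential term, and Article 6 is the provision held invalid; under Article 5, the entire Agreement is therefore void. No provision of the Agreement survives.

1, 2, 3, 4, 5, 6, 7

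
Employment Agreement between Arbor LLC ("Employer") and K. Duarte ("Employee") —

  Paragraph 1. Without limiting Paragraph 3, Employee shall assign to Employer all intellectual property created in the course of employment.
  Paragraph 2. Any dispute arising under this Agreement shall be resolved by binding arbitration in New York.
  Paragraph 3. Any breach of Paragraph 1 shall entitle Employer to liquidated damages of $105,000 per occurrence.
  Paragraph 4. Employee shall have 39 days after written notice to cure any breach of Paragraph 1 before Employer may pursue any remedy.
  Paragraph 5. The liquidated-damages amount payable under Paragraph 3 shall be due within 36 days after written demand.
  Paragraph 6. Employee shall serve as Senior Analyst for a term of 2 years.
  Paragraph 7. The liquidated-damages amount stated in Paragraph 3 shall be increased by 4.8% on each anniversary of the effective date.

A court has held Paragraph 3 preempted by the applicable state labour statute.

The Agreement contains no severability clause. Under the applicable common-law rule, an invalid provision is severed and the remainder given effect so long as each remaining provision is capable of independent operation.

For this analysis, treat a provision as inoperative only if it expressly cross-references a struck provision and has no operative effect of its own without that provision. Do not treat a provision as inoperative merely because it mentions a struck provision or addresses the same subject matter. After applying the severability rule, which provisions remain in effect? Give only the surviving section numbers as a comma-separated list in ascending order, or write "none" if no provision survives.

Paragraph 3 is struck. Paragraph 5 has no operative effect of its own apart from Paragraph 3 and is therefore inoperative. The whole of Paragraph 7 is the escalation of the liquidated-damages amount, defined by reference to Paragraph 3, so Paragraph 7 cannot stand once Paragraph 3 is removed. Paragraph 1 mentions Paragraph 3 but its own obligation stands independently of Paragraph 3, so Paragraph 1 is not affected. With no severability clause, the stated default rule severs what cannot stand and enforces each remaining provision that can operate on its own. That leaves Paragraph 1, Paragraph 2, Paragraph 4, and Paragraph 6 in effect.

1, 2, 4, 6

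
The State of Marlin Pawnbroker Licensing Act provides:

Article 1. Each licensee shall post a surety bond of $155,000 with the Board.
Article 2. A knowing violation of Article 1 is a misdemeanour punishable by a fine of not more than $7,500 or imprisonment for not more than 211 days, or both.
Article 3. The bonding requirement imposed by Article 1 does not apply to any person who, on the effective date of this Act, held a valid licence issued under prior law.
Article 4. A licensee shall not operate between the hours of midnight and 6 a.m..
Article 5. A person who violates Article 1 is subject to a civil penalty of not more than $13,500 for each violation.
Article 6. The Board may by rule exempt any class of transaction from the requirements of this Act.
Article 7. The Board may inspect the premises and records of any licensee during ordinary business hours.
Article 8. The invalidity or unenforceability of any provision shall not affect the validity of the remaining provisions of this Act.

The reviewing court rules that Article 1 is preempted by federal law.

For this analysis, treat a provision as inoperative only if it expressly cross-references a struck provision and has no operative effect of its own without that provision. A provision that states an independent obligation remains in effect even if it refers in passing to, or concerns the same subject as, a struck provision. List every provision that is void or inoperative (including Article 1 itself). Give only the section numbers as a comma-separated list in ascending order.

Article 1 is struck. Article 2 has no operative effect of its own apart from Article 1 and is therefore inoperative. The only function of Article 3 is the grandfather exemption from Article 1, so it cannot stand once Article 1 is removed. Article 5 operates only by reference to Article 1, so it falls with Article 1. Under the severability clause in Article 8, the remaining provisions continue in force. Article 4, Article 6, Article 7, and Article 8 remain in effect.

1, 2, 3, 5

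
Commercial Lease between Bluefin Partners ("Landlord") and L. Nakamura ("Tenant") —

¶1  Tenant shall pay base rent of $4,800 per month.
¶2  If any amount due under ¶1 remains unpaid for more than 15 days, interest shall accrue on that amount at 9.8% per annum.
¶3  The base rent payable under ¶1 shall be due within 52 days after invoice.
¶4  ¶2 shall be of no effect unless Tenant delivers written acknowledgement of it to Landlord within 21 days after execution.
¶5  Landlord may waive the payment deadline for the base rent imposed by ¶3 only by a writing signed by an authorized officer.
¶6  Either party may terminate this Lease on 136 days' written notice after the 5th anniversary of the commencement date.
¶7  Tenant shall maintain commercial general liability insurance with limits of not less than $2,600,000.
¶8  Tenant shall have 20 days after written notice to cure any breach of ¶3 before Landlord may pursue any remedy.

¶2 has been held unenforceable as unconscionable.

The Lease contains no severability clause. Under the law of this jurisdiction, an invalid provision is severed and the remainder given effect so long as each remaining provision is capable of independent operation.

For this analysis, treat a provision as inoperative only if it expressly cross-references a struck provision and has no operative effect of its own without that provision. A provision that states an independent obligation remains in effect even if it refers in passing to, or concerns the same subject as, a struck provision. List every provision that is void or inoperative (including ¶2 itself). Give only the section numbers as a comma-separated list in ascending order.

2, 4

¶2 is struck. The only function of ¶4 is the acknowledgement condition for ¶2, so it cannot stand once ¶2 is removed. Under the stated default rule, only provisions that cannot operate independently fall away; the rest are enforced. ¶1, ¶3, ¶5, ¶6, ¶7, and ¶8 remain in effect.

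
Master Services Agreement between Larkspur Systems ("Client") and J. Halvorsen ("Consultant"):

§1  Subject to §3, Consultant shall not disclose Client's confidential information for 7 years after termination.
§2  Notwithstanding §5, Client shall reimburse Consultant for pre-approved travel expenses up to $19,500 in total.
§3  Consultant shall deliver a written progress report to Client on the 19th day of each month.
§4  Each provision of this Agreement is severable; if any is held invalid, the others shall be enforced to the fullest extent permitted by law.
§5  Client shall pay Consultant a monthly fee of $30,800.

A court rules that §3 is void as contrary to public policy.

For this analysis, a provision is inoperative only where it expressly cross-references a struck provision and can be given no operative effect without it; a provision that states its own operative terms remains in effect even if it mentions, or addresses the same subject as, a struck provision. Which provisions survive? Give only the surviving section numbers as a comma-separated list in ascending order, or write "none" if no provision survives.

§3 is struck. §1 mentions §3 but its own obligation stands independently of §3, so §1 is not affected. Nothing else in the Agreement is defined by reference to §3. §4 is a severability clause and preserves every provision that can still be given independent effect. §1, §2, §4, and §5 remain in effect.

1, 2, 4, 5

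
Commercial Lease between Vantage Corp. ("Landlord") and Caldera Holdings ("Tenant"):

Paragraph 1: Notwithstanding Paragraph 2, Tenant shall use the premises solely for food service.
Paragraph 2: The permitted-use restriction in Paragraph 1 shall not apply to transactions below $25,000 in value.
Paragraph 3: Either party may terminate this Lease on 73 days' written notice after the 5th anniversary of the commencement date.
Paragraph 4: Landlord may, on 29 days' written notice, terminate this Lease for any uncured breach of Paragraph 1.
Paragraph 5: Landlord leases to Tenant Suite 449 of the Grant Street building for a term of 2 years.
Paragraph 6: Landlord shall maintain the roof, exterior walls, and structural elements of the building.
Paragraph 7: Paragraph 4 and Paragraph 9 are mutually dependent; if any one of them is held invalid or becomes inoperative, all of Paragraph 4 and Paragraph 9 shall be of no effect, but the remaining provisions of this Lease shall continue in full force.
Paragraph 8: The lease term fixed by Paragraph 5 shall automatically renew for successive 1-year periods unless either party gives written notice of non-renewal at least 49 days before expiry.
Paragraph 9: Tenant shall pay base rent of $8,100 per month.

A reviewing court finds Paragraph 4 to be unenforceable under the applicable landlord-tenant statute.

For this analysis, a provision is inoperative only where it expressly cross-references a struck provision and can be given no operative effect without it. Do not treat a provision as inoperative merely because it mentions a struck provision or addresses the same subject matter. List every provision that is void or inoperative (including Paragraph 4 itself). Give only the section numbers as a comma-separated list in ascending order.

4, 9

Paragraph 4 is struck. Nothing else in the Lease is defined by reference to Paragraph 4. Paragraph 7 declares Paragraph 4 and Paragraph 9 mutually dependent; since one of them has fallen, all of them are of no effect. That brings down Paragraph 9 as well. The remainder continues in force under Paragraph 7. Paragraph 1, Paragraph 2, Paragraph 3, Paragraph 5, Paragraph 6, Paragraph 7, and Paragraph 8 remain in effect.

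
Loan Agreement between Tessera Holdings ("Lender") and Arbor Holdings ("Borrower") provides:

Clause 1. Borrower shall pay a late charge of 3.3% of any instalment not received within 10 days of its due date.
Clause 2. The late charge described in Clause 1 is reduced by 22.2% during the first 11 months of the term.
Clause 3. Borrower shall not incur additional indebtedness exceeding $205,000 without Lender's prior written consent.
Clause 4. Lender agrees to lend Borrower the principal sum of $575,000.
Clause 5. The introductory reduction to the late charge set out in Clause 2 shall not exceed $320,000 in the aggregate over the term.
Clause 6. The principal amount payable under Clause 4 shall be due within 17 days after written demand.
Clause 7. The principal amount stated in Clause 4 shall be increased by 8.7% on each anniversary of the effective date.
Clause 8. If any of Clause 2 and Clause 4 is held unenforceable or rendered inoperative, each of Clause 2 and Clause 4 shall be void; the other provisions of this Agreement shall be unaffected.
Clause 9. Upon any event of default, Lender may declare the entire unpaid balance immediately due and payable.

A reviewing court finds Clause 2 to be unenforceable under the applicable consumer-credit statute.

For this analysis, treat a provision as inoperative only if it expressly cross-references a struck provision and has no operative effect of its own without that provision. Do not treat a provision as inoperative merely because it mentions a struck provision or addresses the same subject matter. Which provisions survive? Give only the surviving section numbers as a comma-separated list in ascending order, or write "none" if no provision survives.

Clause 2 is struck. The whole of Clause 5 is the aggregate cap on the introductory reduction to the late charge, defined by reference to Clause 2, so Clause 5 cannot stand once Clause 2 is removed. Clause 8 declares Clause 2 and Clause 4 mutually dependent; since one of them has fallen, all of them are of no effect. That brings down Clause 4 as well. Clause 6 and Clause 7 in turn depend solely on a provision now struck and likewise fall. The remainder continues in force under Clause 8. Clause 1, Clause 3, Clause 8, and Clause 9 remain in effect.

1, 3, 8, 9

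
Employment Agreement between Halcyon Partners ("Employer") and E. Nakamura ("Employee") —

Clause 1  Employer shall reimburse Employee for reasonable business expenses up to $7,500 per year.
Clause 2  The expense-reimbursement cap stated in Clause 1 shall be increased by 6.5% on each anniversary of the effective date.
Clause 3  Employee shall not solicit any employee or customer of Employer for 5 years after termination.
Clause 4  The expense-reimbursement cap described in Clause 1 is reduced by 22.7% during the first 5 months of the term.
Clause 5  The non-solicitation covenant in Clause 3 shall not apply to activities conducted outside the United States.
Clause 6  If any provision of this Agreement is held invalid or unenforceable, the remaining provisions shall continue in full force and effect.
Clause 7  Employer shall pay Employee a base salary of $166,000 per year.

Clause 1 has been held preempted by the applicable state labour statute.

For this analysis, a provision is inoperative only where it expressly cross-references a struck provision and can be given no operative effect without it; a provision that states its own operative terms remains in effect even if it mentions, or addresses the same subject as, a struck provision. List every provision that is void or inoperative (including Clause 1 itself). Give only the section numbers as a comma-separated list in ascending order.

1, 2, 4

Clause 1 is struck. The whole of Clause 2 is the escalation of the expense-reimbursement cap, defined by reference to Clause 1, so Clause 2 cannot stand once Clause 1 is removed. The whole of Clause 4 is the introductory reduction to the expense-reimbursement cap, defined by reference to Clause 1, so Clause 4 cannot stand once Clause 1 is removed. Clause 6 is a severability clause and preserves every provision that can still be given independent effect. Clause 3, Clause 5, Clause 6, and Clause 7 remain in effect.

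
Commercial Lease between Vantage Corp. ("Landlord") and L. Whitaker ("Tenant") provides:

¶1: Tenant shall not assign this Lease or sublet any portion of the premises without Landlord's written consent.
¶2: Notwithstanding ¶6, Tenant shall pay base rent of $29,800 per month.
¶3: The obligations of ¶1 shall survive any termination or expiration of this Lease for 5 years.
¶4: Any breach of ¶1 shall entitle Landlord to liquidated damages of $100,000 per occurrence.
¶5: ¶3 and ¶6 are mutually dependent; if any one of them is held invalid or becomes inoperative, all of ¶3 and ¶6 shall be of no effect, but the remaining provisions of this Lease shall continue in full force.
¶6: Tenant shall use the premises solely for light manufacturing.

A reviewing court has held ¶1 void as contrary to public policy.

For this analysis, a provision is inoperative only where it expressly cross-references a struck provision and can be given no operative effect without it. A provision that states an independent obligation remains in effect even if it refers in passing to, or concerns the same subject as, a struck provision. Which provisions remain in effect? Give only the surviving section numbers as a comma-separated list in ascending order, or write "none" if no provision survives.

2, 5

¶1 is struck. The only function of ¶3 is the survival period for ¶1, so it cannot stand once ¶1 is removed. ¶4 does nothing except set the liquidated-damages amount by reference to ¶1; with ¶1 gone it has no independent effect and is inoperative. ¶2 mentions ¶6 but its own obligation stands independently of ¶6, so ¶2 is not affected. ¶5 declares ¶3 and ¶6 mutually dependent; since one of them has fallen, all of them are of no effect. That brings down ¶6 as well. The remainder continues in force under ¶5. That leaves ¶2 and ¶5 in effect.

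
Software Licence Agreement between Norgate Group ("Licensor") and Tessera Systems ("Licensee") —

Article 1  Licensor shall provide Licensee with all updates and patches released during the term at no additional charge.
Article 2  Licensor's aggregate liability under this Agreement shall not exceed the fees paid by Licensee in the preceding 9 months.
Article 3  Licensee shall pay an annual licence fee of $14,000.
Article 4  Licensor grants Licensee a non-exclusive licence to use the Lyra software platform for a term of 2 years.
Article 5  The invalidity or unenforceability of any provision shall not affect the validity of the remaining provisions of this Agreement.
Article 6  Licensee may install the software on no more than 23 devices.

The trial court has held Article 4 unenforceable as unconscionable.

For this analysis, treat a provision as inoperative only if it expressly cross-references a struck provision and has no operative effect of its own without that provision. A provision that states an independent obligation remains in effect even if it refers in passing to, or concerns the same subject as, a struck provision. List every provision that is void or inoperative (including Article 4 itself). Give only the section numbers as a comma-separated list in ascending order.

Article 4 is struck. No other provision's operative terms depend on Article 4. Under the severability clause in Article 5, the remaining provisions continue in force. Article 1, Article 2, Article 3, Article 5, and Article 6 remain in effect.

4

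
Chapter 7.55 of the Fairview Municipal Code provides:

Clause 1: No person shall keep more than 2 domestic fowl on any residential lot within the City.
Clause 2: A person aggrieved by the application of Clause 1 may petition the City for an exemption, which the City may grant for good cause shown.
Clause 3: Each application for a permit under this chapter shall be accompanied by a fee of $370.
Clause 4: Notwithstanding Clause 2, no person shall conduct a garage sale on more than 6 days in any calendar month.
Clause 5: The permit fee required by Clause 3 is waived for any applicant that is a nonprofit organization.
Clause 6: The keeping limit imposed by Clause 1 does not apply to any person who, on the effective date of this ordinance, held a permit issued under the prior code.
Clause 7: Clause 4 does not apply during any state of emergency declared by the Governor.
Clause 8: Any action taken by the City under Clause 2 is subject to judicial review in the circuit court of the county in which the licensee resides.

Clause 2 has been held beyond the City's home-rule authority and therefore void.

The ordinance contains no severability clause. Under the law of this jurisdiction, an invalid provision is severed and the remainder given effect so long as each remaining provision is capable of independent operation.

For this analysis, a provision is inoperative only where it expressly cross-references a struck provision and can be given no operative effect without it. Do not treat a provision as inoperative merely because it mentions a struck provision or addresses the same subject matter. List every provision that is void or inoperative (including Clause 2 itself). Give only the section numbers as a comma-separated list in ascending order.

Clause 2 is struck. Clause 8 merely fixes the judicial-review right for Clause 2; with Clause 2 gone it has nothing to operate on and falls away. Although Clause 4 refers to Clause 2, its operative terms do not depend on Clause 2, so it remains in effect. Under the stated default rule, only provisions that cannot operate independently fall away; the rest are enforced. Clause 1, Clause 3, Clause 4, Clause 5, Clause 6, and Clause 7 remain in effect.

2, 8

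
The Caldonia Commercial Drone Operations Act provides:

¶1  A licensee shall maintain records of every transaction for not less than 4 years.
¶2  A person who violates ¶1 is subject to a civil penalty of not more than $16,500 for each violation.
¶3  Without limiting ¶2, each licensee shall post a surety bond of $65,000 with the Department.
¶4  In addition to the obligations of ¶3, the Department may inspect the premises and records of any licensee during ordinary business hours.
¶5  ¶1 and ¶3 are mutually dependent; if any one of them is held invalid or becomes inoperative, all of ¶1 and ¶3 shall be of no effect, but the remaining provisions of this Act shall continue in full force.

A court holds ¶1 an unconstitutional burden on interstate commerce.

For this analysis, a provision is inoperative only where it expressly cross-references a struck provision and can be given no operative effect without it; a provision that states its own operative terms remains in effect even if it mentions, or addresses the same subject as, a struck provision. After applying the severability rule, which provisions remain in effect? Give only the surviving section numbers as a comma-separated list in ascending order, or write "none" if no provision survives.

4, 5

¶1 is struck. The only function of ¶2 is the civil penalty for violating ¶1, so it cannot stand once ¶1 is removed. ¶4 mentions ¶3 but its own obligation stands independently of ¶3, so ¶4 is not affected. ¶5 declares ¶1 and ¶3 mutually dependent; since one of them has fallen, all of them are of no effect. That brings down ¶3 as well. The remainder continues in force under ¶5. The provisions still in force are ¶4 and ¶5.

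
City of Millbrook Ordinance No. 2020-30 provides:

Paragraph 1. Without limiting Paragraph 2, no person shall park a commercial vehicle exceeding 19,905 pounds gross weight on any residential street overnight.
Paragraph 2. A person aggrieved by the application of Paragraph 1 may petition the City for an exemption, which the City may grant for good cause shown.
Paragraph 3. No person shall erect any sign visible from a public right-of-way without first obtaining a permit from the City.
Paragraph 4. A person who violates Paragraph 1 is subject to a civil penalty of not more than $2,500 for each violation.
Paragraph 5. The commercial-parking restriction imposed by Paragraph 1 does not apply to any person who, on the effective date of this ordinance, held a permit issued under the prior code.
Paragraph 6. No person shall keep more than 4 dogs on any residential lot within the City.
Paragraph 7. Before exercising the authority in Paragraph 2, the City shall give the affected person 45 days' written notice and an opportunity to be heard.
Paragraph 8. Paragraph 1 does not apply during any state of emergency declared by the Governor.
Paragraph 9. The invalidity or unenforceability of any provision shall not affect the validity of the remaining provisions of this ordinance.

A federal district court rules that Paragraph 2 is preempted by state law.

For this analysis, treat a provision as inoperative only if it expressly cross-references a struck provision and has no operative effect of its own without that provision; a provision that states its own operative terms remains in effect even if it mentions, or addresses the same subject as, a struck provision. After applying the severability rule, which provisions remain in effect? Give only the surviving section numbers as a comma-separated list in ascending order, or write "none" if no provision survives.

1, 3, 4, 5, 6, 8, 9

Paragraph 2 is struck. Paragraph 7 merely fixes the notice-and-hearing requirement for Paragraph 2; with Paragraph 2 gone it has nothing to operate on and falls away. Paragraph 1 mentions Paragraph 2 but its own obligation stands independently of Paragraph 2, so Paragraph 1 is not affected. Under the severability clause in Paragraph 9, the remaining provisions continue in force. That leaves Paragraph 1, Paragraph 3, Paragraph 4, Paragraph 5, Paragraph 6, Paragraph 8, and Paragraph 9 in effect.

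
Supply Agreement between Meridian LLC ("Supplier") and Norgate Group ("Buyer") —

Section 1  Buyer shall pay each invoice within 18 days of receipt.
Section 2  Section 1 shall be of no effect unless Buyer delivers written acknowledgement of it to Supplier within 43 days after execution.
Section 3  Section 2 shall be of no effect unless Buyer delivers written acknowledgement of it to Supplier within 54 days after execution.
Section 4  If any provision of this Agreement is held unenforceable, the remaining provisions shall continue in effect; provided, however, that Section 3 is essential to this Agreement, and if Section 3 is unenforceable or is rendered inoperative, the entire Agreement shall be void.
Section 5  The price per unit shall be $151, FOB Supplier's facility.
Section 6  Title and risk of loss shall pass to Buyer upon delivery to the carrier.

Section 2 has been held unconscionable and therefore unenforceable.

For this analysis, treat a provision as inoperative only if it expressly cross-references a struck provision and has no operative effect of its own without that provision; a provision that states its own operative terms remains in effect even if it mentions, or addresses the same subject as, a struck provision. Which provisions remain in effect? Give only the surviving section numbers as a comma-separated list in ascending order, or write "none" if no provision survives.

Section 2 is struck. Section 3 operates only by reference to Section 2, so it falls with Section 2. Section 4 makes Section 3 an essential term, and Section 3 has been rendered inoperative by the cascade; under Section 4, the entire Agreement is therefore void. No provision of the Agreement survives.

none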